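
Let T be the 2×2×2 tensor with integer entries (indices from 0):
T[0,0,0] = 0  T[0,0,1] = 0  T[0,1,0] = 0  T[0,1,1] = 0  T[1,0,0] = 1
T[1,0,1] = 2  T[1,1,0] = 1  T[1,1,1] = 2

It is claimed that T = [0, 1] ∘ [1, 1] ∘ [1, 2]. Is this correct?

Reconstruct entrywise from the claimed factors. For example, T[0,0,0] = 0 and Σₗ aₗ[0]bₗ[0]cₗ[0] = (0)·(1)·(1) = 0; checking all 8 entries, every one matches. The claim holds.

Yes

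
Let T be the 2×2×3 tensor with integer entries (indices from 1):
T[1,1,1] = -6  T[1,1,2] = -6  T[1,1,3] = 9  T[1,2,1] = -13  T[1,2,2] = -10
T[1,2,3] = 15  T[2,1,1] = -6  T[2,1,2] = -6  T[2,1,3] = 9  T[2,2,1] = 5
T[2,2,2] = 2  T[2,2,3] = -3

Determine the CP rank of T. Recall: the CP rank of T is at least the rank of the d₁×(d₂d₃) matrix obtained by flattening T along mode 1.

2

Lower bound: the mode-3 unfolding of T (rows indexed by k, columns by (i,j) = (1,1), (1,2), (2,1), (2,2)) is [[-6, -13, -6, 5], [-6, -10, -6, 2], [9, 15, 9, -3]].
There the 2×2 minor on rows k ∈ {1, 2}, columns (i,j) ∈ {(1,1), (1,2)} is det [[-6, -13], [-6, -10]] = -18 ≠ 0, so this unfolding has rank ≥ 2; CP rank is at least every unfolding rank, so rank(T) ≥ 2. (This is only a lower bound: in general the CP rank may exceed every unfolding rank, so we still need to exhibit 2 rank-1 terms summing to T.)
Upper bound — finding two terms. Write S_k = T[:,:,k] for the frontal slices: S₁ = [[-6, -13], [-6, 5]], S₂ = [[-6, -10], [-6, 2]], S₃ = [[9, 15], [9, -3]].
If T = a₁ ⊗ b₁ ⊗ c₁ + a₂ ⊗ b₂ ⊗ c₂ then each S_k = c₁[k]·a₁b₁ᵀ + c₂[k]·a₂b₂ᵀ. S₁ and S₂ are linearly independent, so a₁b₁ᵀ and a₂b₂ᵀ must span the same plane of matrices: they are the rank-1 matrices of the form x·S₁ + y·S₂.
det(x·S₁ + y·S₂) is −108·x² − 180·xy − 72·y² = (-36)·(3·x + 2·y)(x + y), vanishing at (x:y) = (2:-3) and (1:-1).
M₁ = 2·S₁ − 3·S₂ = [[6, 4], [6, 4]] = 2·[1, 1][3, 2]ᵀ and M₂ = S₁ − S₂ = [[0, -3], [0, 3]] = (-3)·[1, -1][0, 1]ᵀ, so take a₁ = [1, 1], b₁ = [3, 2], a₂ = [1, -1], b₂ = [0, 1].
Each slice is an integer combination of E₁ = a₁b₁ᵀ and E₂ = a₂b₂ᵀ: S₁ = −2·E₁ − 9·E₂, S₂ = −2·E₁ − 6·E₂, S₃ = 3·E₁ + 9·E₂; reading off coefficients, c₁ = [-2, -2, 3] and c₂ = [-9, -6, 9].
Hence T = [1, 1] ⊗ [3, 2] ⊗ [-2, -2, 3] + [1, -1] ⊗ [0, 1] ⊗ [-9, -6, 9], so rank(T) ≤ 2.
These bounds meet, so rank(T) = 2.
Check entry T[2,1,2] = -6: (1)·(3)·(-2) + (-1)·(0)·(-6) = -6.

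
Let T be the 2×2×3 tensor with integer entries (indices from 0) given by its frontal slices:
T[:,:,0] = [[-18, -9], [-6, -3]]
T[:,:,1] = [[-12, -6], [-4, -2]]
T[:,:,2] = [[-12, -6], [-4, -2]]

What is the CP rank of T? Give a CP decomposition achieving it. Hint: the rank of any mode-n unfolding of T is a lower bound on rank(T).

rank(T) = 1

Lower bound: T ≠ 0 (e.g. T[0,0,0] = -18), so rank(T) ≥ 1.
Upper bound: the mode-1 fibre T[:,0,0] = [-18, -6] gives a = [3, 1] (primitive direction); the mode-2 fibre T[0,:,0] = [-18, -9] gives b = [2, 1]; then c[k] = T[0,0,k] / (a[0]·b[0]) = [-18, -12, -12] / 6 = [-3, -2, -2].
Expanding [3, 1] ⊗ [2, 1] ⊗ [-3, -2, -2] reproduces all 12 entries of T, so T = [3, 1] ⊗ [2, 1] ⊗ [-3, -2, -2] and rank(T) ≤ 1.
These bounds meet, so rank(T) = 1.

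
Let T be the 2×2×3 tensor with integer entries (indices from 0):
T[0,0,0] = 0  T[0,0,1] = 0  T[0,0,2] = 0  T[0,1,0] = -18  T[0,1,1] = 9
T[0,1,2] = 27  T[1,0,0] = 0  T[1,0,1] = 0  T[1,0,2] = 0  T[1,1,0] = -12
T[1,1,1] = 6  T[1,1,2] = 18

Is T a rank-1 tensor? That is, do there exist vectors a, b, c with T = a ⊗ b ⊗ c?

Yes

If T = a ⊗ b ⊗ c then every fibre of T is a multiple of the corresponding factor, so read the factors off the fibres through the nonzero entry T[0,1,0] = -18.
The mode-1 fibre T[:,1,0] = [-18, -12] gives a = (3, 2) (primitive direction); the mode-2 fibre T[0,:,0] = [0, -18] gives b = (0, 1); then c[k] = T[0,1,k] / (a[0]·b[1]) = [-18, 9, 27] / 3 = (-6, 3, 9).
Expanding (3, 2) ⊗ (0, 1) ⊗ (-6, 3, 9) reproduces all 12 entries of T, so T = (3, 2) ⊗ (0, 1) ⊗ (-6, 3, 9) and rank(T) ≤ 1.
Equivalently every frontal slice T[:,:,k] is c[k] times the rank-1 matrix (3, 2) ⊗ (0, 1). So T has rank 1 (it is nonzero).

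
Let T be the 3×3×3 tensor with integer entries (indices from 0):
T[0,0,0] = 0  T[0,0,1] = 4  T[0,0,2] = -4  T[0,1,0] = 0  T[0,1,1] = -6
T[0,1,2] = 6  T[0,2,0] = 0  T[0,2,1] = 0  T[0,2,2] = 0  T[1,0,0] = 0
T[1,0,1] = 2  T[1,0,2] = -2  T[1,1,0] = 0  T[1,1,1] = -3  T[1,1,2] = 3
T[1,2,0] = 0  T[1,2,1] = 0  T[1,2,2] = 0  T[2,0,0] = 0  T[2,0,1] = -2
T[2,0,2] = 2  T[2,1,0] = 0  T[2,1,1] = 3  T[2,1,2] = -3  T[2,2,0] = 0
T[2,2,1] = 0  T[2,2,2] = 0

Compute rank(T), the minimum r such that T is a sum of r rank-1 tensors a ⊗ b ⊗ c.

1

Lower bound: T ≠ 0 (e.g. T[0,0,1] = 4), so rank(T) ≥ 1.
Upper bound: if T = a ⊗ b ⊗ c then every fibre of T is a multiple of the corresponding factor, so read the factors off the fibres through the nonzero entry T[0,0,1] = 4.
The mode-1 fibre T[:,0,1] = [4, 2, -2] gives a = (2, 1, -1) (primitive direction); the mode-2 fibre T[0,:,1] = [4, -6, 0] gives b = (2, -3, 0); then c[k] = T[0,0,k] / (a[0]·b[0]) = [0, 4, -4] / 4 = (0, 1, -1).
Expanding (2, 1, -1) ⊗ (2, -3, 0) ⊗ (0, 1, -1) reproduces all 27 entries of T, so T = (2, 1, -1) ⊗ (2, -3, 0) ⊗ (0, 1, -1) and rank(T) ≤ 1.
These bounds meet, so rank(T) = 1.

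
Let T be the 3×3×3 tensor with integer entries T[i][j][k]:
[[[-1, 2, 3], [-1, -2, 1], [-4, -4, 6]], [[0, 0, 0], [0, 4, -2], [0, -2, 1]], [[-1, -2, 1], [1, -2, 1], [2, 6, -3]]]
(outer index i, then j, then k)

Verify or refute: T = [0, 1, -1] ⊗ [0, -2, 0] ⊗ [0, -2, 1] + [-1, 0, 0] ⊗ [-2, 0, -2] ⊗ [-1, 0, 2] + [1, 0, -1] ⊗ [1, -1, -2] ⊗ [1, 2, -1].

No

Reconstruct entry (1,2,1) from the claimed factors: Σₗ aₗ[1]bₗ[2]cₗ[1] = (1)·(0)·(-2) + (0)·(-2)·(0) + (0)·(-2)·(2) = 0, but T[1,2,1] = -2. The claim is false.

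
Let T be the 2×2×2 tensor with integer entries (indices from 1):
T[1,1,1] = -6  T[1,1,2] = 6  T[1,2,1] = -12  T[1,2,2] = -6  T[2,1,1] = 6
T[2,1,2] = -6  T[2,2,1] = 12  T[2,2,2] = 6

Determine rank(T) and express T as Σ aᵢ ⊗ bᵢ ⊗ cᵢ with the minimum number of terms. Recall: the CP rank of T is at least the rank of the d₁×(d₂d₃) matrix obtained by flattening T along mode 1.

rank(T) = 2

Lower bound: the mode-2 unfolding of T (rows indexed by j, columns by (i,k) = (1,1), (1,2), (2,1), (2,2)) is [[-6, 6, 6, -6], [-12, -6, 12, 6]].
There the 2×2 minor on rows j ∈ {1, 2}, columns (i,k) ∈ {(1,1), (1,2)} is det [[-6, 6], [-12, -6]] = 108 ≠ 0, so this unfolding has rank ≥ 2; CP rank is at least every unfolding rank, so rank(T) ≥ 2. (This is only a lower bound: in general the CP rank may exceed every unfolding rank, so we still need to exhibit 2 rank-1 terms summing to T.)
Upper bound — finding two terms. Every mode-1 slice of T is a multiple of one matrix: T[i,:,:] = a[i]·M with a = [1, -1] and M = [[-6, 6], [-12, -6]] (rows indexed by j, columns by k). So it suffices to write M as a sum of two rank-1 matrices.
Splitting M by its rows (j = 1, 2), M = [1, 0][-6, 6]ᵀ + [0, 1][-12, -6]ᵀ.
Hence T = [1, -1] ⊗ [1, 0] ⊗ [-6, 6] + [1, -1] ⊗ [0, 1] ⊗ [-12, -6], so rank(T) ≤ 2.
These bounds meet, so rank(T) = 2.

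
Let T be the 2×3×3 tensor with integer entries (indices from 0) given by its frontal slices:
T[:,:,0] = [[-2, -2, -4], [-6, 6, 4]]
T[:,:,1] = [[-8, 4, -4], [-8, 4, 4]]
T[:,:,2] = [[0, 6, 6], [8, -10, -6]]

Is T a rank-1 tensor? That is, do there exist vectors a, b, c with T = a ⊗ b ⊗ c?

The mode-2 unfolding of T (rows indexed by j, columns by (i,k) = (0,0), (0,1), (0,2), (1,0), (1,1), (1,2)) is [[-2, -8, 0, -6, -8, 8], [-2, 4, 6, 6, 4, -10], [-4, -4, 6, 4, 4, -6]].
There the 3×3 minor on rows j ∈ {0, 1, 2}, columns (i,k) ∈ {(0,0), (0,1), (1,0)} is det [[-2, -8, -6], [-2, 4, 6], [-4, -4, 4]] = -96 ≠ 0, so this unfolding has rank ≥ 3; CP rank is at least every unfolding rank, so rank(T) ≥ 3.
In particular rank(T) ≥ 3 > 1, so T is not rank-1.

No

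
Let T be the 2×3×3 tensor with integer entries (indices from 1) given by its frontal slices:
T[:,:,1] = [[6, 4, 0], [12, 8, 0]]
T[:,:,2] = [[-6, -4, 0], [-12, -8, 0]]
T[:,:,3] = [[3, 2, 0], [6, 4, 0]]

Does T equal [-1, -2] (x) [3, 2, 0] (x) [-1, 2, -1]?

No

Reconstruct entry (1,1,1) from the claimed factors: Σₗ aₗ[1]bₗ[1]cₗ[1] = (-1)·(3)·(-1) = 3, but T[1,1,1] = 6. The claim is false.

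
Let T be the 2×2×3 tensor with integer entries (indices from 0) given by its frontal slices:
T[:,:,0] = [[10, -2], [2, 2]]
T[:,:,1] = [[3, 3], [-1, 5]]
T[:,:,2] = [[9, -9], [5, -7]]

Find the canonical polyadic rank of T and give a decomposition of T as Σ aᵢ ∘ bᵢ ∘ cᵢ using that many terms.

rank(T) = 2

Lower bound: the mode-3 unfolding of T (rows indexed by k, columns by (i,j) = (0,0), (0,1), (1,0), (1,1)) is [[10, -2, 2, 2], [3, 3, -1, 5], [9, -9, 5, -7]].
There the 2×2 minor on rows k ∈ {0, 1}, columns (i,j) ∈ {(0,0), (0,1)} is det [[10, -2], [3, 3]] = 36 ≠ 0, so this unfolding has rank ≥ 2; CP rank is at least every unfolding rank, so rank(T) ≥ 2. (Unfolding ranks only ever bound the CP rank from below — rank(T) can be strictly larger than all of them — so the matching upper bound has to come from an explicit 2-term decomposition.)
Upper bound — finding two terms. Write S_k = T[:,:,k] for the frontal slices: S₀ = [[10, -2], [2, 2]], S₁ = [[3, 3], [-1, 5]], S₂ = [[9, -9], [5, -7]].
If T = a₁ ∘ b₁ ∘ c₁ + a₂ ∘ b₂ ∘ c₂ then each S_k = c₁[k]·a₁b₁ᵀ + c₂[k]·a₂b₂ᵀ. S₀ and S₁ are linearly independent, so a₁b₁ᵀ and a₂b₂ᵀ must span the same plane of matrices: they are the rank-1 matrices of the form x·S₀ + y·S₁.
det(x·S₀ + y·S₁) is 24·x² + 48·xy + 18·y² = 6·(2·x + 3·y)(2·x + y), vanishing at (x:y) = (3:-2) and (1:-2).
M₁ = 3·S₀ − 2·S₁ = [[24, -12], [8, -4]] = 4·[3, 1][2, -1]ᵀ and M₂ = S₀ − 2·S₁ = [[4, -8], [4, -8]] = 4·[1, 1][1, -2]ᵀ, so take a₁ = [3, 1], b₁ = [2, -1], a₂ = [1, 1], b₂ = [1, -2].
Each slice is an integer combination of E₁ = a₁b₁ᵀ and E₂ = a₂b₂ᵀ: S₀ = 2·E₁ − 2·E₂, S₁ = E₁ − 3·E₂, S₂ = E₁ + 3·E₂; reading off coefficients, c₁ = [2, 1, 1] and c₂ = [-2, -3, 3].
Hence T = [3, 1] ∘ [2, -1] ∘ [2, 1, 1] + [1, 1] ∘ [1, -2] ∘ [-2, -3, 3], so rank(T) ≤ 2.
These bounds meet, so rank(T) = 2.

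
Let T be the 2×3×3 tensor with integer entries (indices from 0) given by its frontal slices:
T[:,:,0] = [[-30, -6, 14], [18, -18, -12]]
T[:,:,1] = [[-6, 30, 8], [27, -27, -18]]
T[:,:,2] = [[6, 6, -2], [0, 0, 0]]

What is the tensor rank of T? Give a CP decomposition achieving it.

Lower bound: the mode-1 unfolding of T (rows indexed by i, columns by (j,k) = (0,0), (0,1), (0,2), (1,0), (1,1), (1,2), (2,0), (2,1), (2,2)) is [[-30, -6, 6, -6, 30, 6, 14, 8, -2], [18, 27, 0, -18, -27, 0, -12, -18, 0]].
There the 2×2 minor on rows i ∈ {0, 1}, columns (j,k) ∈ {(0,0), (0,1)} is det [[-30, -6], [18, 27]] = -702 ≠ 0, so this unfolding has rank ≥ 2; CP rank is at least every unfolding rank, so rank(T) ≥ 2. (This is only a lower bound: in general the CP rank may exceed every unfolding rank, so we still need to exhibit 2 rank-1 terms summing to T.)
Upper bound — finding two terms. Write S_k = T[:,:,k] for the frontal slices: S₀ = [[-30, -6, 14], [18, -18, -12]], S₁ = [[-6, 30, 8], [27, -27, -18]], S₂ = [[6, 6, -2], [0, 0, 0]].
If T = a₁ ∘ b₁ ∘ c₁ + a₂ ∘ b₂ ∘ c₂ then each S_k = c₁[k]·a₁b₁ᵀ + c₂[k]·a₂b₂ᵀ. S₀ and S₁ are linearly independent, so a₁b₁ᵀ and a₂b₂ᵀ must span the same plane of matrices: they are the rank-1 matrices of the form x·S₀ + y·S₁.
The 2×2 minor of x·S₀ + y·S₁ on rows {0,1}, columns {0,1} is 648·x² + 540·xy − 648·y² = 108·(2·x + 3·y)(3·x − 2·y), vanishing at (x:y) = (3:-2) and (2:3).
M₁ = 3·S₀ − 2·S₁ = [[-78, -78, 26], [0, 0, 0]] = (-26)·(1, 0)(3, 3, -1)ᵀ and M₂ = 2·S₀ + 3·S₁ = [[-78, 78, 52], [117, -117, -78]] = (-13)·(2, -3)(3, -3, -2)ᵀ, so take a₁ = (1, 0), b₁ = (3, 3, -1), a₂ = (2, -3), b₂ = (3, -3, -2).
Each slice is an integer combination of E₁ = a₁b₁ᵀ and E₂ = a₂b₂ᵀ: S₀ = −6·E₁ − 2·E₂, S₁ = 4·E₁ − 3·E₂, S₂ = 2·E₁; reading off coefficients, c₁ = (-6, 4, 2) and c₂ = (-2, -3, 0).
Hence T = (1, 0) ∘ (3, 3, -1) ∘ (-6, 4, 2) + (2, -3) ∘ (3, -3, -2) ∘ (-2, -3, 0), so rank(T) ≤ 2.
These bounds meet, so rank(T) = 2.

rank(T) = 2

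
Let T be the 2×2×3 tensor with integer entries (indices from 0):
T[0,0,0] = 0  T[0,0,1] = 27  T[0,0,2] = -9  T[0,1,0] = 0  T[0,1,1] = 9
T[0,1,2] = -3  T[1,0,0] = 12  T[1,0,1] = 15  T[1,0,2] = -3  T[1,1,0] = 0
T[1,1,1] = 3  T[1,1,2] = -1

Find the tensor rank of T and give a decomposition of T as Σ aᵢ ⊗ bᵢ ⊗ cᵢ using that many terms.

rank(T) = 2

Lower bound: the mode-1 unfolding of T (rows indexed by i, columns by (j,k) = (0,0), (0,1), (0,2), (1,0), (1,1), (1,2)) is [[0, 27, -9, 0, 9, -3], [12, 15, -3, 0, 3, -1]].
There the 2×2 minor on rows i ∈ {0, 1}, columns (j,k) ∈ {(0,0), (0,1)} is det [[0, 27], [12, 15]] = -324 ≠ 0, so this unfolding has rank ≥ 2; CP rank is at least every unfolding rank, so rank(T) ≥ 2. (This is only a lower bound: in general the CP rank may exceed every unfolding rank, so we still need to exhibit 2 rank-1 terms summing to T.)
Upper bound — finding two terms. Write S_k = T[:,:,k] for the frontal slices: S₀ = [[0, 0], [12, 0]], S₁ = [[27, 9], [15, 3]], S₂ = [[-9, -3], [-3, -1]].
If T = a₁ ⊗ b₁ ⊗ c₁ + a₂ ⊗ b₂ ⊗ c₂ then each S_k = c₁[k]·a₁b₁ᵀ + c₂[k]·a₂b₂ᵀ. S₀ and S₁ are linearly independent, so a₁b₁ᵀ and a₂b₂ᵀ must span the same plane of matrices: they are the rank-1 matrices of the form x·S₀ + y·S₁.
det(x·S₀ + y·S₁) is −108·xy − 54·y² = (-54)·(y)(2·x + y), vanishing at (x:y) = (1:0) and (1:-2).
M₁ = S₀ = [[0, 0], [12, 0]] = 12·(0, 1)(1, 0)ᵀ and M₂ = S₀ − 2·S₁ = [[-54, -18], [-18, -6]] = (-6)·(3, 1)(3, 1)ᵀ, so take a₁ = (0, 1), b₁ = (1, 0), a₂ = (3, 1), b₂ = (3, 1).
Each slice is an integer combination of E₁ = a₁b₁ᵀ and E₂ = a₂b₂ᵀ: S₀ = 12·E₁, S₁ = 6·E₁ + 3·E₂, S₂ = −E₂; reading off coefficients, c₁ = (12, 6, 0) and c₂ = (0, 3, -1).
Hence T = (0, 1) ⊗ (1, 0) ⊗ (12, 6, 0) + (3, 1) ⊗ (3, 1) ⊗ (0, 3, -1), so rank(T) ≤ 2.
These bounds meet, so rank(T) = 2.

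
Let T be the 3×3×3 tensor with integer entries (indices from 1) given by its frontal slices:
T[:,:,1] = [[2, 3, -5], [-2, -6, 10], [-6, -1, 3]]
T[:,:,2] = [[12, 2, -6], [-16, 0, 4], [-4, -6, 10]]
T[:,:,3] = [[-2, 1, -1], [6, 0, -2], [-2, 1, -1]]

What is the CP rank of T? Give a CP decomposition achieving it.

rank(T) = 3

Lower bound: in the mode-1 unfolding of T (rows indexed by i, columns by (j,k)) the 3×3 minor on rows i ∈ {1, 2, 3}, columns (j,k) ∈ {(1,1), (1,2), (1,3)} is det [[2, 12, -2], [-2, -16, 6], [-6, -4, -2]] = -192 ≠ 0, so that unfolding has rank ≥ 3 and hence rank(T) ≥ 3 (CP rank is at least every unfolding rank, though it can be larger).
Upper bound: T is a sum of 3 rank-1 terms, T = [0, 1, 0] (x) [1, 1, -2] (x) [-2, 0, 2] + [1, -2, 1] (x) [2, -1, 1] (x) [-1, 2, -1] + [1, -1, -1] (x) [2, 1, -2] (x) [2, 4, 0] (written with every a and b primitive with positive leading entry and the scale carried by c; CP decompositions are not unique, and this one is verified by expanding entrywise), so rank(T) ≤ 3.
These bounds meet, so rank(T) = 3.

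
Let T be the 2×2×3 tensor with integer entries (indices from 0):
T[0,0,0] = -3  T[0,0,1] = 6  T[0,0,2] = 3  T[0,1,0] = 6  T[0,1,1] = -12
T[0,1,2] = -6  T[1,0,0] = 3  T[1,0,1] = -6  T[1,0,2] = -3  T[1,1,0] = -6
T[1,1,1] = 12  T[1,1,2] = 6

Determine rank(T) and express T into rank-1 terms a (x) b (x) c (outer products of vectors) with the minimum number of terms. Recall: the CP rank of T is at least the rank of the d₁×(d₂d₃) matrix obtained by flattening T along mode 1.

Lower bound: T ≠ 0 (e.g. T[0,0,0] = -3), so rank(T) ≥ 1.
Upper bound: if T = a (x) b (x) c then every fibre of T is a multiple of the corresponding factor, so read the factors off the fibres through the nonzero entry T[0,0,0] = -3.
The mode-1 fibre T[:,0,0] = [-3, 3] gives a = [1, -1] (primitive direction); the mode-2 fibre T[0,:,0] = [-3, 6] gives b = [1, -2]; then c[k] = T[0,0,k] / (a[0]·b[0]) = [-3, 6, 3] / 1 = [-3, 6, 3].
Expanding [1, -1] (x) [1, -2] (x) [-3, 6, 3] reproduces all 12 entries of T, so T = [1, -1] (x) [1, -2] (x) [-3, 6, 3] and rank(T) ≤ 1.
These bounds meet, so rank(T) = 1.
Check entry T[0,0,0] = -3: (1)·(1)·(-3) = -3.

rank(T) = 1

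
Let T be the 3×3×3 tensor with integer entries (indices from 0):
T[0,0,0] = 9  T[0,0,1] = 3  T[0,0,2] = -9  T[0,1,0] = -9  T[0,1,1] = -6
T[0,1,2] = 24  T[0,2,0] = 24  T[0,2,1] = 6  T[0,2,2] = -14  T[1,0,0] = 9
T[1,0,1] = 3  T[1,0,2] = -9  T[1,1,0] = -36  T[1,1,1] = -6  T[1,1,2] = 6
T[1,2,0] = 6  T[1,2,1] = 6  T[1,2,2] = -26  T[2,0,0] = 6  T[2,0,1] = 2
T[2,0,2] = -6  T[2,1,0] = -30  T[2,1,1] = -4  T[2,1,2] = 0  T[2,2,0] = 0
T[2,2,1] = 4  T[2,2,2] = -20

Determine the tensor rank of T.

2

Lower bound: the mode-3 unfolding of T (rows indexed by k, columns by (i,j) = (0,0), (0,1), (0,2), (1,0), (1,1), (1,2), (2,0), (2,1), (2,2)) is [[9, -9, 24, 9, -36, 6, 6, -30, 0], [3, -6, 6, 3, -6, 6, 2, -4, 4], [-9, 24, -14, -9, 6, -26, -6, 0, -20]].
There the 2×2 minor on rows k ∈ {0, 1}, columns (i,j) ∈ {(0,0), (0,1)} is det [[9, -9], [3, -6]] = -27 ≠ 0, so this unfolding has rank ≥ 2; CP rank is at least every unfolding rank, so rank(T) ≥ 2. (This is only a lower bound: in general the CP rank may exceed every unfolding rank, so we still need to exhibit 2 rank-1 terms summing to T.)
Upper bound — finding two terms. Write S_k = T[:,:,k] for the frontal slices: S₀ = [[9, -9, 24], [9, -36, 6], [6, -30, 0]], S₁ = [[3, -6, 6], [3, -6, 6], [2, -4, 4]], S₂ = [[-9, 24, -14], [-9, 6, -26], [-6, 0, -20]].
If T = a₁ (x) b₁ (x) c₁ + a₂ (x) b₂ (x) c₂ then each S_k = c₁[k]·a₁b₁ᵀ + c₂[k]·a₂b₂ᵀ. S₀ and S₁ are linearly independent, so a₁b₁ᵀ and a₂b₂ᵀ must span the same plane of matrices: they are the rank-1 matrices of the form x·S₀ + y·S₁.
The 2×2 minor of x·S₀ + y·S₁ on rows {0,1}, columns {0,1} is −243·x² − 81·xy = (-81)·(3·x + y)(x), vanishing at (x:y) = (1:-3) and (0:1).
M₁ = S₀ − 3·S₁ = [[0, 9, 6], [0, -18, -12], [0, -18, -12]] = 3·[1, -2, -2][0, 3, 2]ᵀ and M₂ = S₁ = [[3, -6, 6], [3, -6, 6], [2, -4, 4]] = [3, 3, 2][1, -2, 2]ᵀ, so take a₁ = [1, -2, -2], b₁ = [0, 3, 2], a₂ = [3, 3, 2], b₂ = [1, -2, 2].
Each slice is an integer combination of E₁ = a₁b₁ᵀ and E₂ = a₂b₂ᵀ: S₀ = 3·E₁ + 3·E₂, S₁ = E₂, S₂ = 2·E₁ − 3·E₂; reading off coefficients, c₁ = [3, 0, 2] and c₂ = [3, 1, -3].
Hence T = [1, -2, -2] (x) [0, 3, 2] (x) [3, 0, 2] + [3, 3, 2] (x) [1, -2, 2] (x) [3, 1, -3], so rank(T) ≤ 2.
These bounds meet, so rank(T) = 2.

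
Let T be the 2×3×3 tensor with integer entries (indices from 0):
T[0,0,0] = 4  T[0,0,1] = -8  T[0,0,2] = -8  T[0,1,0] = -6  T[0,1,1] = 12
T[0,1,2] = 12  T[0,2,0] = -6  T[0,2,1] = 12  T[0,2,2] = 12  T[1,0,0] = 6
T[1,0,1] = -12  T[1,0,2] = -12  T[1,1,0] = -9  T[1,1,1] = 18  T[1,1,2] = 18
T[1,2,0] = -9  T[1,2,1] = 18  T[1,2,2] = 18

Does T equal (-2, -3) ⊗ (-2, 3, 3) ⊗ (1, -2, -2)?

Reconstruct entrywise from the claimed factors. For example, T[1,0,2] = -12 and Σₗ aₗ[1]bₗ[0]cₗ[2] = (-3)·(-2)·(-2) = -12; checking all 18 entries, every one matches. The claim holds.

Yes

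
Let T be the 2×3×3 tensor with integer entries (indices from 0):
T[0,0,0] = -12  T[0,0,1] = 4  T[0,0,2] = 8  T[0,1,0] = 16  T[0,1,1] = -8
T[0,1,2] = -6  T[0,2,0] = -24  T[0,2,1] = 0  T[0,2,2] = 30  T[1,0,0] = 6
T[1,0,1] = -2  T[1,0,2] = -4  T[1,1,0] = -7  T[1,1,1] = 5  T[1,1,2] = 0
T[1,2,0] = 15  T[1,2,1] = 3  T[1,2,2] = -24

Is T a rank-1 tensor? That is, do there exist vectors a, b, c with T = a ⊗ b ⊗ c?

No

The mode-1 unfolding of T (rows indexed by i, columns by (j,k) = (0,0), (0,1), (0,2), (1,0), (1,1), (1,2), (2,0), (2,1), (2,2)) is [[-12, 4, 8, 16, -8, -6, -24, 0, 30], [6, -2, -4, -7, 5, 0, 15, 3, -24]].
There the 2×2 minor on rows i ∈ {0, 1}, columns (j,k) ∈ {(0,0), (1,0)} is det [[-12, 16], [6, -7]] = -12 ≠ 0, so this unfolding has rank ≥ 2; CP rank is at least every unfolding rank, so rank(T) ≥ 2.
In particular rank(T) ≥ 2 > 1, so T is not rank-1.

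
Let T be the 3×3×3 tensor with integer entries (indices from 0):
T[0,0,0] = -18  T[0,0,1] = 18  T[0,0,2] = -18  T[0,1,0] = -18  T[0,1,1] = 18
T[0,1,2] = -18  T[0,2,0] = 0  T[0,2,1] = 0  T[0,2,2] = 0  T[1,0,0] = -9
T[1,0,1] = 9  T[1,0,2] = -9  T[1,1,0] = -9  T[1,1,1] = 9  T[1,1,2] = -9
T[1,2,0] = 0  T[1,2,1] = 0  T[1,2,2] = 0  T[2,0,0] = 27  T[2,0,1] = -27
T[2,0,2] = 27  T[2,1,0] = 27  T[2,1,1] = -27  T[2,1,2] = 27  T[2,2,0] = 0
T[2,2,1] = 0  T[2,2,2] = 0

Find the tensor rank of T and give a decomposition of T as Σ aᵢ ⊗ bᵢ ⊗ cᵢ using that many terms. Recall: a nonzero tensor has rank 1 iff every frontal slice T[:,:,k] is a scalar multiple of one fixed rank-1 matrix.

rank(T) = 1

Lower bound: T ≠ 0 (e.g. T[0,0,0] = -18), so rank(T) ≥ 1.
Upper bound: if T = a ⊗ b ⊗ c then every fibre of T is a multiple of the corresponding factor, so read the factors off the fibres through the nonzero entry T[0,0,0] = -18.
The mode-1 fibre T[:,0,0] = [-18, -9, 27] gives a = [2, 1, -3] (primitive direction); the mode-2 fibre T[0,:,0] = [-18, -18, 0] gives b = [1, 1, 0]; then c[k] = T[0,0,k] / (a[0]·b[0]) = [-18, 18, -18] / 2 = [-9, 9, -9].
Expanding [2, 1, -3] ⊗ [1, 1, 0] ⊗ [-9, 9, -9] reproduces all 27 entries of T, so T = [2, 1, -3] ⊗ [1, 1, 0] ⊗ [-9, 9, -9] and rank(T) ≤ 1.
These bounds meet, so rank(T) = 1.
Check entry T[0,2,2] = 0: (2)·(0)·(-9) = 0.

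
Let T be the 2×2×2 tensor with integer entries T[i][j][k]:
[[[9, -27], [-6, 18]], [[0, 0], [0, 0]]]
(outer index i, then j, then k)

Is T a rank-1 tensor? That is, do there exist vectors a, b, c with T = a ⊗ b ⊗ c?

If T = a ⊗ b ⊗ c then every fibre of T is a multiple of the corresponding factor, so read the factors off the fibres through the nonzero entry T[0,0,0] = 9.
The mode-1 fibre T[:,0,0] = [9, 0] gives a = [1, 0] (primitive direction); the mode-2 fibre T[0,:,0] = [9, -6] gives b = [3, -2]; then c[k] = T[0,0,k] / (a[0]·b[0]) = [9, -27] / 3 = [3, -9].
Expanding [1, 0] ⊗ [3, -2] ⊗ [3, -9] reproduces all 8 entries of T, so T = [1, 0] ⊗ [3, -2] ⊗ [3, -9] and rank(T) ≤ 1.
Equivalently every frontal slice T[:,:,k] is c[k] times the rank-1 matrix [1, 0] ⊗ [3, -2]. So T has rank 1 (it is nonzero).

Yes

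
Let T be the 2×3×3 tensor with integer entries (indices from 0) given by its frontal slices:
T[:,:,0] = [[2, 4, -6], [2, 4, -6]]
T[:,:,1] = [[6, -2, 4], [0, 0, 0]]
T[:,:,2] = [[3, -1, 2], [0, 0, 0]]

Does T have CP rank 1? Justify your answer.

No

The mode-2 unfolding of T (rows indexed by j, columns by (i,k) = (0,0), (0,1), (0,2), (1,0), (1,1), (1,2)) is [[2, 6, 3, 2, 0, 0], [4, -2, -1, 4, 0, 0], [-6, 4, 2, -6, 0, 0]].
There the 2×2 minor on rows j ∈ {0, 1}, columns (i,k) ∈ {(0,0), (0,1)} is det [[2, 6], [4, -2]] = -28 ≠ 0, so this unfolding has rank ≥ 2; CP rank is at least every unfolding rank, so rank(T) ≥ 2.
In particular rank(T) ≥ 2 > 1, so T is not rank-1.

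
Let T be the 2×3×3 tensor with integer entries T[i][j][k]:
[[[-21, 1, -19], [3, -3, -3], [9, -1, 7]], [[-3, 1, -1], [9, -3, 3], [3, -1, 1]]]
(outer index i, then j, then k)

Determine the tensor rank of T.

Lower bound: the mode-2 unfolding of T (rows indexed by j, columns by (i,k) = (0,0), (0,1), (0,2), (1,0), (1,1), (1,2)) is [[-21, 1, -19, -3, 1, -1], [3, -3, -3, 9, -3, 3], [9, -1, 7, 3, -1, 1]].
There the 2×2 minor on rows j ∈ {0, 1}, columns (i,k) ∈ {(0,0), (0,1)} is det [[-21, 1], [3, -3]] = 60 ≠ 0, so this unfolding has rank ≥ 2; CP rank is at least every unfolding rank, so rank(T) ≥ 2. (This is only a lower bound: in general the CP rank may exceed every unfolding rank, so we still need to exhibit 2 rank-1 terms summing to T.)
Upper bound — finding two terms. Write S_k = T[:,:,k] for the frontal slices: S₀ = [[-21, 3, 9], [-3, 9, 3]], S₁ = [[1, -3, -1], [1, -3, -1]], S₂ = [[-19, -3, 7], [-1, 3, 1]].
If T = a₁ (x) b₁ (x) c₁ + a₂ (x) b₂ (x) c₂ then each S_k = c₁[k]·a₁b₁ᵀ + c₂[k]·a₂b₂ᵀ. S₀ and S₁ are linearly independent, so a₁b₁ᵀ and a₂b₂ᵀ must span the same plane of matrices: they are the rank-1 matrices of the form x·S₀ + y·S₁.
The 2×2 minor of x·S₀ + y·S₁ on rows {0,1}, columns {0,1} is −180·x² + 60·xy = (-60)·(3·x − y)(x), vanishing at (x:y) = (1:3) and (0:1).
M₁ = S₀ + 3·S₁ = [[-18, -6, 6], [0, 0, 0]] = (-6)·[1, 0][3, 1, -1]ᵀ and M₂ = S₁ = [[1, -3, -1], [1, -3, -1]] = [1, 1][1, -3, -1]ᵀ, so take a₁ = [1, 0], b₁ = [3, 1, -1], a₂ = [1, 1], b₂ = [1, -3, -1].
Each slice is an integer combination of E₁ = a₁b₁ᵀ and E₂ = a₂b₂ᵀ: S₀ = −6·E₁ − 3·E₂, S₁ = E₂, S₂ = −6·E₁ − E₂; reading off coefficients, c₁ = [-6, 0, -6] and c₂ = [-3, 1, -1].
Hence T = [1, 0] (x) [3, 1, -1] (x) [-6, 0, -6] + [1, 1] (x) [1, -3, -1] (x) [-3, 1, -1], so rank(T) ≤ 2.
These bounds meet, so rank(T) = 2.

2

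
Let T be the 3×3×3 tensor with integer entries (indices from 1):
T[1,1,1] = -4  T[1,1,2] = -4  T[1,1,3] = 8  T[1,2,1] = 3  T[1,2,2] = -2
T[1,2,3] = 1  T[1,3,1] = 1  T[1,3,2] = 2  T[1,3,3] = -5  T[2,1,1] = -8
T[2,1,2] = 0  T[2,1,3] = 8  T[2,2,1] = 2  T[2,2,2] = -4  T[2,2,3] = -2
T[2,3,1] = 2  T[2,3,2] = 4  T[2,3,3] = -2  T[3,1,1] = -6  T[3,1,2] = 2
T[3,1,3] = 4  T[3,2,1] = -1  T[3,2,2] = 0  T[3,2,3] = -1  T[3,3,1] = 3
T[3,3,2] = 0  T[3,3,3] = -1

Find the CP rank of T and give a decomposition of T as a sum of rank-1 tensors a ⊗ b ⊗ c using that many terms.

rank(T) = 3

Lower bound: the mode-3 unfolding of T (rows indexed by k, columns by (i,j) = (1,1), (1,2), (1,3), (2,1), (2,2), (2,3), (3,1), (3,2), (3,3)) is [[-4, 3, 1, -8, 2, 2, -6, -1, 3], [-4, -2, 2, 0, -4, 4, 2, 0, 0], [8, 1, -5, 8, -2, -2, 4, -1, -1]].
There the 3×3 minor on rows k ∈ {1, 2, 3}, columns (i,j) ∈ {(1,1), (1,2), (1,3)} is det [[-4, 3, 1], [-4, -2, 2], [8, 1, -5]] = -32 ≠ 0, so this unfolding has rank ≥ 3; CP rank is at least every unfolding rank, so rank(T) ≥ 3. (This is only a lower bound: in general the CP rank may exceed every unfolding rank, so we still need to exhibit 3 rank-1 terms summing to T.)
Upper bound: T is a sum of 3 rank-1 terms, T = [1, -2, -1] ⊗ [0, 1, -1] ⊗ [-1, 2, 1] + [2, 0, -1] ⊗ [1, 1, -1] ⊗ [2, -2, 0] + [2, 2, 1] ⊗ [2, 0, -1] ⊗ [-2, 0, 2] (one valid choice — decompositions are not unique — normalised so each a, b is primitive with positive first nonzero entry; check it by expanding all entries), so rank(T) ≤ 3.
These bounds meet, so rank(T) = 3.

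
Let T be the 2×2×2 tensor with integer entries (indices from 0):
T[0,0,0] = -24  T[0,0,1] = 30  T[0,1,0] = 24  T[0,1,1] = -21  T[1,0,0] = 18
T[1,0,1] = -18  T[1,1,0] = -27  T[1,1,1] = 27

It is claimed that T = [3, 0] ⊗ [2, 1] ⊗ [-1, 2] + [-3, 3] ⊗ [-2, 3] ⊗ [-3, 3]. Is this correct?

Reconstruct entrywise from the claimed factors. For example, T[1,1,1] = 27 and Σₗ aₗ[1]bₗ[1]cₗ[1] = (0)·(1)·(2) + (3)·(3)·(3) = 27; checking all 8 entries, every one matches. The claim holds.

Yes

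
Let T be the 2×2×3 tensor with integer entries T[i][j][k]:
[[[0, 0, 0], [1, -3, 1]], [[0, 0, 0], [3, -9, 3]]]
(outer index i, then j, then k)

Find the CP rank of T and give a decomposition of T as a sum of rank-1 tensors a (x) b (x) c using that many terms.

rank(T) = 1

Lower bound: T ≠ 0 (e.g. T[0,1,0] = 1), so rank(T) ≥ 1.
Upper bound: the mode-1 fibre T[:,1,0] = [1, 3] gives a = [1, 3] (primitive direction); the mode-2 fibre T[0,:,0] = [0, 1] gives b = [0, 1]; then c[k] = T[0,1,k] / (a[0]·b[1]) = [1, -3, 1] / 1 = [1, -3, 1].
Expanding [1, 3] (x) [0, 1] (x) [1, -3, 1] reproduces all 12 entries of T, so T = [1, 3] (x) [0, 1] (x) [1, -3, 1] and rank(T) ≤ 1.
These bounds meet, so rank(T) = 1.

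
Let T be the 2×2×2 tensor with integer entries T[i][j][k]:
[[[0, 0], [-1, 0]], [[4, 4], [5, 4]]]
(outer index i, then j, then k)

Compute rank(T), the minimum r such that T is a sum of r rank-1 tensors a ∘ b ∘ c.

Lower bound: in the mode-1 unfolding of T (rows indexed by i, columns by (j,k)) the 2×2 minor on rows i ∈ {0, 1}, columns (j,k) ∈ {(0,0), (1,0)} is det [[0, -1], [4, 5]] = 4 ≠ 0, so that unfolding has rank ≥ 2 and hence rank(T) ≥ 2 (CP rank is at least every unfolding rank, though it can be larger).
Upper bound: with S_k = T[:,:,k], the two rank-1 terms a₁b₁ᵀ, a₂b₂ᵀ are the rank-1 members of the pencil x·S₀ + y·S₁.
det(x·S₀ + y·S₁) is 4·x² + 4·xy = 4·(x + y)(x), vanishing at (x:y) = (1:-1) and (0:1).
M₁ = S₀ − S₁ = [[0, -1], [0, 1]] = −[1, -1][0, 1]ᵀ and M₂ = S₁ = [[0, 0], [4, 4]] = 4·[0, 1][1, 1]ᵀ, so take a₁ = [1, -1], b₁ = [0, 1], a₂ = [0, 1], b₂ = [1, 1].
Each slice is an integer combination of E₁ = a₁b₁ᵀ and E₂ = a₂b₂ᵀ: S₀ = −E₁ + 4·E₂, S₁ = 4·E₂; reading off coefficients, c₁ = [-1, 0] and c₂ = [4, 4].
Hence T = [1, -1] ∘ [0, 1] ∘ [-1, 0] + [0, 1] ∘ [1, 1] ∘ [4, 4], so rank(T) ≤ 2.
These bounds meet, so rank(T) = 2.

2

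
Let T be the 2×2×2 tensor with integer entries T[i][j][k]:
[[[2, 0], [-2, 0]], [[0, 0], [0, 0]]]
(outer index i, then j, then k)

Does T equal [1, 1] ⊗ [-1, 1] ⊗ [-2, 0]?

Reconstruct entry (1,0,0) from the claimed factors: Σₗ aₗ[1]bₗ[0]cₗ[0] = (1)·(-1)·(-2) = 2, but T[1,0,0] = 0. The claim is false.

No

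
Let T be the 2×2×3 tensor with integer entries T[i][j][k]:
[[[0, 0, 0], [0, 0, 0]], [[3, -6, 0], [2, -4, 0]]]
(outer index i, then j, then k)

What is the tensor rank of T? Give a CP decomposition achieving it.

rank(T) = 1

Lower bound: T ≠ 0 (e.g. T[1,0,0] = 3), so rank(T) ≥ 1.
Upper bound: if T = a ⊗ b ⊗ c then every fibre of T is a multiple of the corresponding factor, so read the factors off the fibres through the nonzero entry T[1,0,0] = 3.
The mode-1 fibre T[:,0,0] = [0, 3] gives a = (0, 1) (primitive direction); the mode-2 fibre T[1,:,0] = [3, 2] gives b = (3, 2); then c[k] = T[1,0,k] / (a[1]·b[0]) = [3, -6, 0] / 3 = (1, -2, 0).
Expanding (0, 1) ⊗ (3, 2) ⊗ (1, -2, 0) reproduces all 12 entries of T, so T = (0, 1) ⊗ (3, 2) ⊗ (1, -2, 0) and rank(T) ≤ 1.
These bounds meet, so rank(T) = 1.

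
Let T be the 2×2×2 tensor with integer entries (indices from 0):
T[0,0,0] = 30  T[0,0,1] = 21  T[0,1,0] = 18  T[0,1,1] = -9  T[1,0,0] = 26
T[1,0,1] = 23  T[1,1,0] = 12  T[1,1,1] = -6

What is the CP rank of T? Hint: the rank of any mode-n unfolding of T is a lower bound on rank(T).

Lower bound: the mode-2 unfolding of T (rows indexed by j, columns by (i,k) = (0,0), (0,1), (1,0), (1,1)) is [[30, 21, 26, 23], [18, -9, 12, -6]].
There the 2×2 minor on rows j ∈ {0, 1}, columns (i,k) ∈ {(0,0), (0,1)} is det [[30, 21], [18, -9]] = -648 ≠ 0, so this unfolding has rank ≥ 2; CP rank is at least every unfolding rank, so rank(T) ≥ 2. (This is only a lower bound: in general the CP rank may exceed every unfolding rank, so we still need to exhibit 2 rank-1 terms summing to T.)
Upper bound — finding two terms. Write S_k = T[:,:,k] for the frontal slices: S₀ = [[30, 18], [26, 12]], S₁ = [[21, -9], [23, -6]].
If T = a₁ ⊗ b₁ ⊗ c₁ + a₂ ⊗ b₂ ⊗ c₂ then each S_k = c₁[k]·a₁b₁ᵀ + c₂[k]·a₂b₂ᵀ. S₀ and S₁ are linearly independent, so a₁b₁ᵀ and a₂b₂ᵀ must span the same plane of matrices: they are the rank-1 matrices of the form x·S₀ + y·S₁.
det(x·S₀ + y·S₁) is −108·x² − 108·xy + 81·y² = (-27)·(2·x + 3·y)(2·x − y), vanishing at (x:y) = (3:-2) and (1:2).
M₁ = 3·S₀ − 2·S₁ = [[48, 72], [32, 48]] = 8·(3, 2)(2, 3)ᵀ and M₂ = S₀ + 2·S₁ = [[72, 0], [72, 0]] = 72·(1, 1)(1, 0)ᵀ, so take a₁ = (3, 2), b₁ = (2, 3), a₂ = (1, 1), b₂ = (1, 0).
Each slice is an integer combination of E₁ = a₁b₁ᵀ and E₂ = a₂b₂ᵀ: S₀ = 2·E₁ + 18·E₂, S₁ = −E₁ + 27·E₂; reading off coefficients, c₁ = (2, -1) and c₂ = (18, 27).
Hence T = (3, 2) ⊗ (2, 3) ⊗ (2, -1) + (1, 1) ⊗ (1, 0) ⊗ (18, 27), so rank(T) ≤ 2.
These bounds meet, so rank(T) = 2.
Check entry T[0,0,1] = 21: (3)·(2)·(-1) + (1)·(1)·(27) = 21.

2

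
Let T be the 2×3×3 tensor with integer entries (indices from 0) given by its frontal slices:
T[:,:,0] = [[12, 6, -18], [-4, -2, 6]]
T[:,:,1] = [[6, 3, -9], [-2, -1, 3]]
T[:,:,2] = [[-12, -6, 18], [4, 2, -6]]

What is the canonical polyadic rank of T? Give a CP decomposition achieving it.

Lower bound: T ≠ 0 (e.g. T[0,0,0] = 12), so rank(T) ≥ 1.
Upper bound: if T = a ∘ b ∘ c then every fibre of T is a multiple of the corresponding factor, so read the factors off the fibres through the nonzero entry T[0,0,0] = 12.
The mode-1 fibre T[:,0,0] = [12, -4] gives a = [3, -1] (primitive direction); the mode-2 fibre T[0,:,0] = [12, 6, -18] gives b = [2, 1, -3]; then c[k] = T[0,0,k] / (a[0]·b[0]) = [12, 6, -12] / 6 = [2, 1, -2].
Expanding [3, -1] ∘ [2, 1, -3] ∘ [2, 1, -2] reproduces all 18 entries of T, so T = [3, -1] ∘ [2, 1, -3] ∘ [2, 1, -2] and rank(T) ≤ 1.
These bounds meet, so rank(T) = 1.
Check entry T[0,1,1] = 3: (3)·(1)·(1) = 3.

rank(T) = 1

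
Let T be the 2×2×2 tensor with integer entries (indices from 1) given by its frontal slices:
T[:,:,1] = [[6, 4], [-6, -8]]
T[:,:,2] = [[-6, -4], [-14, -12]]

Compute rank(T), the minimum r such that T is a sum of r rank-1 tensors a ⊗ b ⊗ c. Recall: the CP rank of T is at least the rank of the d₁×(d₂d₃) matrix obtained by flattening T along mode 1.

2

Lower bound: the mode-3 unfolding of T (rows indexed by k, columns by (i,j) = (1,1), (1,2), (2,1), (2,2)) is [[6, 4, -6, -8], [-6, -4, -14, -12]].
There the 2×2 minor on rows k ∈ {1, 2}, columns (i,j) ∈ {(1,1), (2,1)} is det [[6, -6], [-6, -14]] = -120 ≠ 0, so this unfolding has rank ≥ 2; CP rank is at least every unfolding rank, so rank(T) ≥ 2. (Unfolding ranks only ever bound the CP rank from below — rank(T) can be strictly larger than all of them — so the matching upper bound has to come from an explicit 2-term decomposition.)
Upper bound — finding two terms. Write S_k = T[:,:,k] for the frontal slices: S₁ = [[6, 4], [-6, -8]], S₂ = [[-6, -4], [-14, -12]].
If T = a₁ ⊗ b₁ ⊗ c₁ + a₂ ⊗ b₂ ⊗ c₂ then each S_k = c₁[k]·a₁b₁ᵀ + c₂[k]·a₂b₂ᵀ. S₁ and S₂ are linearly independent, so a₁b₁ᵀ and a₂b₂ᵀ must span the same plane of matrices: they are the rank-1 matrices of the form x·S₁ + y·S₂.
det(x·S₁ + y·S₂) is −24·x² + 8·xy + 16·y² = (-8)·(3·x + 2·y)(x − y), vanishing at (x:y) = (2:-3) and (1:1).
M₁ = 2·S₁ − 3·S₂ = [[30, 20], [30, 20]] = 10·[1, 1][3, 2]ᵀ and M₂ = S₁ + S₂ = [[0, 0], [-20, -20]] = (-20)·[0, 1][1, 1]ᵀ, so take a₁ = [1, 1], b₁ = [3, 2], a₂ = [0, 1], b₂ = [1, 1].
Each slice is an integer combination of E₁ = a₁b₁ᵀ and E₂ = a₂b₂ᵀ: S₁ = 2·E₁ − 12·E₂, S₂ = −2·E₁ − 8·E₂; reading off coefficients, c₁ = [2, -2] and c₂ = [-12, -8].
Hence T = [1, 1] ⊗ [3, 2] ⊗ [2, -2] + [0, 1] ⊗ [1, 1] ⊗ [-12, -8], so rank(T) ≤ 2.
These bounds meet, so rank(T) = 2.
Check entry T[2,1,2] = -14: (1)·(3)·(-2) + (1)·(1)·(-8) = -14.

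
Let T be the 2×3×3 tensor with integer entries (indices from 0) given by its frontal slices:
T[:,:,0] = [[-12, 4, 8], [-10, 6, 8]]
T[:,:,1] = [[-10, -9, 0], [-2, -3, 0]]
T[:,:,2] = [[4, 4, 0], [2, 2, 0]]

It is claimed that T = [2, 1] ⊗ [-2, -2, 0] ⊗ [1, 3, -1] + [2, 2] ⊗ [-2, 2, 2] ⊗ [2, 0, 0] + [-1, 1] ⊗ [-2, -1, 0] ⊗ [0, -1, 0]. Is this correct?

Reconstruct entry (0,0,1) from the claimed factors: Σₗ aₗ[0]bₗ[0]cₗ[1] = (2)·(-2)·(3) + (2)·(-2)·(0) + (-1)·(-2)·(-1) = -14, but T[0,0,1] = -10. The claim is false.

No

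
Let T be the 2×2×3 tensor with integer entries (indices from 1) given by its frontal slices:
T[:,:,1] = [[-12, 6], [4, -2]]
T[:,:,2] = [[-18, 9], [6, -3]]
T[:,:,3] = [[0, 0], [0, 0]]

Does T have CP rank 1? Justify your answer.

Yes

The mode-1 fibre T[:,1,1] = [-12, 4] gives a = [3, -1] (primitive direction); the mode-2 fibre T[1,:,1] = [-12, 6] gives b = [2, -1]; then c[k] = T[1,1,k] / (a[1]·b[1]) = [-12, -18, 0] / 6 = [-2, -3, 0].
Expanding [3, -1] ⊗ [2, -1] ⊗ [-2, -3, 0] reproduces all 12 entries of T, so T = [3, -1] ⊗ [2, -1] ⊗ [-2, -3, 0] and rank(T) ≤ 1.
Equivalently every frontal slice T[:,:,k] is c[k] times the rank-1 matrix [3, -1] ⊗ [2, -1]. So T has rank 1 (it is nonzero).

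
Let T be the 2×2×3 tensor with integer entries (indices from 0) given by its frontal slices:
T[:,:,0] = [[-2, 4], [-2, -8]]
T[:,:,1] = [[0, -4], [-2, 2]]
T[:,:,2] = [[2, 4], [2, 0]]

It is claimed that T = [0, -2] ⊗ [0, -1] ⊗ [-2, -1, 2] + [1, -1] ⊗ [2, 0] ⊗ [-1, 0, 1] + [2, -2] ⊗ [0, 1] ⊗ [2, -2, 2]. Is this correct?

Reconstruct entry (1,0,0) from the claimed factors: Σₗ aₗ[1]bₗ[0]cₗ[0] = (-2)·(0)·(-2) + (-1)·(2)·(-1) + (-2)·(0)·(2) = 2, but T[1,0,0] = -2. The claim is false.

No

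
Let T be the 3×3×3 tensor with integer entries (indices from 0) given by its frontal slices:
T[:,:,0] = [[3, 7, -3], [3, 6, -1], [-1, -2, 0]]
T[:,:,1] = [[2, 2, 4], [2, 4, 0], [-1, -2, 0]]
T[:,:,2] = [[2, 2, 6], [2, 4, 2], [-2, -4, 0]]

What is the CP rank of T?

3

Lower bound: the mode-2 unfolding of T (rows indexed by j, columns by (i,k) = (0,0), (0,1), (0,2), (1,0), (1,1), (1,2), (2,0), (2,1), (2,2)) is [[3, 2, 2, 3, 2, 2, -1, -1, -2], [7, 2, 2, 6, 4, 4, -2, -2, -4], [-3, 4, 6, -1, 0, 2, 0, 0, 0]].
There the 3×3 minor on rows j ∈ {0, 1, 2}, columns (i,k) ∈ {(0,0), (0,1), (0,2)} is det [[3, 2, 2], [7, 2, 2], [-3, 4, 6]] = -16 ≠ 0, so this unfolding has rank ≥ 3; CP rank is at least every unfolding rank, so rank(T) ≥ 3. (Unfolding ranks only ever bound the CP rank from below — rank(T) can be strictly larger than all of them — so the matching upper bound has to come from an explicit 3-term decomposition.)
Upper bound: T is a sum of 3 rank-1 terms, T = [1, 0, 0] ⊗ [0, 1, -2] ⊗ [1, -2, -2] + [1, 1, 0] ⊗ [1, 2, -1] ⊗ [1, 0, -2] + [2, 2, -1] ⊗ [1, 2, 0] ⊗ [1, 1, 2] (one valid choice — decompositions are not unique — normalised so each a, b is primitive with positive first nonzero entry; check it by expanding all entries), so rank(T) ≤ 3.
These bounds meet, so rank(T) = 3.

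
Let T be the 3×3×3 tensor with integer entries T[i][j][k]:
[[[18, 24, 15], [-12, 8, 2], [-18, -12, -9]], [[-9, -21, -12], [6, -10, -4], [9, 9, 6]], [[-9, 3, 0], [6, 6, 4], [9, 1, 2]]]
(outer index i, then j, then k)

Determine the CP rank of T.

Lower bound: the mode-3 unfolding of T (rows indexed by k, columns by (i,j) = (0,0), (0,1), (0,2), (1,0), (1,1), (1,2), (2,0), (2,1), (2,2)) is [[18, -12, -18, -9, 6, 9, -9, 6, 9], [24, 8, -12, -21, -10, 9, 3, 6, 1], [15, 2, -9, -12, -4, 6, 0, 4, 2]].
There the 2×2 minor on rows k ∈ {0, 1}, columns (i,j) ∈ {(0,0), (0,1)} is det [[18, -12], [24, 8]] = 432 ≠ 0, so this unfolding has rank ≥ 2; CP rank is at least every unfolding rank, so rank(T) ≥ 2. (This is only a lower bound: in general the CP rank may exceed every unfolding rank, so we still need to exhibit 2 rank-1 terms summing to T.)
Upper bound — finding two terms. Write S_k = T[:,:,k] for the frontal slices: S₀ = [[18, -12, -18], [-9, 6, 9], [-9, 6, 9]], S₁ = [[24, 8, -12], [-21, -10, 9], [3, 6, 1]], S₂ = [[15, 2, -9], [-12, -4, 6], [0, 4, 2]].
If T = a₁ ⊗ b₁ ⊗ c₁ + a₂ ⊗ b₂ ⊗ c₂ then each S_k = c₁[k]·a₁b₁ᵀ + c₂[k]·a₂b₂ᵀ. S₀ and S₁ are linearly independent, so a₁b₁ᵀ and a₂b₂ᵀ must span the same plane of matrices: they are the rank-1 matrices of the form x·S₀ + y·S₁.
The 2×2 minor of x·S₀ + y·S₁ on rows {0,1}, columns {0,1} is −216·xy − 72·y² = (-72)·(y)(3·x + y), vanishing at (x:y) = (1:0) and (1:-3).
M₁ = S₀ = [[18, -12, -18], [-9, 6, 9], [-9, 6, 9]] = 3·[2, -1, -1][3, -2, -3]ᵀ and M₂ = S₀ − 3·S₁ = [[-54, -36, 18], [54, 36, -18], [-18, -12, 6]] = (-6)·[3, -3, 1][3, 2, -1]ᵀ, so take a₁ = [2, -1, -1], b₁ = [3, -2, -3], a₂ = [3, -3, 1], b₂ = [3, 2, -1].
Each slice is an integer combination of E₁ = a₁b₁ᵀ and E₂ = a₂b₂ᵀ: S₀ = 3·E₁, S₁ = E₁ + 2·E₂, S₂ = E₁ + E₂; reading off coefficients, c₁ = [3, 1, 1] and c₂ = [0, 2, 1].
Hence T = [2, -1, -1] ⊗ [3, -2, -3] ⊗ [3, 1, 1] + [3, -3, 1] ⊗ [3, 2, -1] ⊗ [0, 2, 1], so rank(T) ≤ 2.
These bounds meet, so rank(T) = 2.

2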